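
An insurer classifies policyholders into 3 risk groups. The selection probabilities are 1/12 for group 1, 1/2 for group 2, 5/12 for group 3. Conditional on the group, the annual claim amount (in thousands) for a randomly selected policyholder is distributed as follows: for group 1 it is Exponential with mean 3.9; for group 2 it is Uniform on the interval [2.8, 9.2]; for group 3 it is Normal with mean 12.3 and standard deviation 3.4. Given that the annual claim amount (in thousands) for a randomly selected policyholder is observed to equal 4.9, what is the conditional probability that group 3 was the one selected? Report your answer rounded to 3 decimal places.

0.052

Likelihoods f(4.9 | ·): 1: 0.0729934; 2: 0.15625; 3: 0.010985.
Posterior ∝ prior × likelihood. Numerator for 3: 0.416667·0.010985 = 0.00457708.
Normalizing constant: 0.0833333·0.0729934 + 0.5·0.15625 + 0.416667·0.010985 = 0.0887849.
P(3 | observation) = 0.00457708 / 0.0887849 = 0.0515524.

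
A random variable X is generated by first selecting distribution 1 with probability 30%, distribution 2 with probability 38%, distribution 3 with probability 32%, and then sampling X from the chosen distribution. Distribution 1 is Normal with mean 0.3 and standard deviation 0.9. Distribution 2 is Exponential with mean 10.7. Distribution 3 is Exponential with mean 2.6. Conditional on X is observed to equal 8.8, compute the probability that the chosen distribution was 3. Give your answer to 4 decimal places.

0.2109

Likelihoods f(8.8 | ·): 1: 1.89526e-20; 2: 0.0410619; 3: 0.0130349.
Posterior ∝ prior × likelihood. Numerator for 3: 0.32·0.0130349 = 0.00417116.
Normalizing constant: 0.3·1.89526e-20 + 0.38·0.0410619 + 0.32·0.0130349 = 0.0197747.
P(3 | observation) = 0.00417116 / 0.0197747 = 0.210934.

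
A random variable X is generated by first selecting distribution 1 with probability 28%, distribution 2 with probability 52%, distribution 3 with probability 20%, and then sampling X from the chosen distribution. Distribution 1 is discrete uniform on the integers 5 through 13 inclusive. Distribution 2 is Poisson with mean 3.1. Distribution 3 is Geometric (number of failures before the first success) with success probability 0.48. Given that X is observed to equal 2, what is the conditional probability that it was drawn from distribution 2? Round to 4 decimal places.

0.8126

Likelihoods P(X=2 | ·): 1: 0; 2: 0.216461; 3: 0.129792.
Posterior ∝ prior × likelihood. Numerator for 2: 0.52·0.216461 = 0.11256.
Normalizing constant: 0.28·0 + 0.52·0.216461 + 0.2·0.129792 = 0.138518.
P(2 | observation) = 0.11256 / 0.138518 = 0.8126.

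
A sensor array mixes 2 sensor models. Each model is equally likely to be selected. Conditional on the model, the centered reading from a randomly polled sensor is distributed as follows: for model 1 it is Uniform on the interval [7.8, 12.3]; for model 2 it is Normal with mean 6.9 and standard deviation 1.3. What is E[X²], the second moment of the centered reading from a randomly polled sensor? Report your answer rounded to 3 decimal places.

For each component E[X²] = Var + (mean)², giving 1: 102.69; 2: 49.3.
Overall E[X²] = 0.5·102.69 + 0.5·49.3 = 75.995.

75.995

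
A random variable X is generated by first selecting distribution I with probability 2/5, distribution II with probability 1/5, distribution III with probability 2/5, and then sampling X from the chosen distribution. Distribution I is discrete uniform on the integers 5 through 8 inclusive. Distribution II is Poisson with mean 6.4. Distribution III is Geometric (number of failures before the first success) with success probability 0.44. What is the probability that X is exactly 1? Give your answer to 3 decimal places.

0.101

Conditional on each component, P(X = 1): I: 0; II: 0.010634; III: 0.2464.
By total probability, P(X = 1) = 0.4·0 + 0.2·0.010634 + 0.4·0.2464 = 0.100687.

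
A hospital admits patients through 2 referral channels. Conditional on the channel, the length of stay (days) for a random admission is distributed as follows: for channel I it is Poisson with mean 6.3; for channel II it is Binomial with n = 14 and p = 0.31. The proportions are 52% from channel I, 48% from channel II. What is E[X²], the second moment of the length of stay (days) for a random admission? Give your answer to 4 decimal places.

34.3933

For each component E[X²] = Var + (mean)², giving I: 45.99; II: 21.8302.
Overall E[X²] = 0.52·45.99 + 0.48·21.8302 = 34.3933.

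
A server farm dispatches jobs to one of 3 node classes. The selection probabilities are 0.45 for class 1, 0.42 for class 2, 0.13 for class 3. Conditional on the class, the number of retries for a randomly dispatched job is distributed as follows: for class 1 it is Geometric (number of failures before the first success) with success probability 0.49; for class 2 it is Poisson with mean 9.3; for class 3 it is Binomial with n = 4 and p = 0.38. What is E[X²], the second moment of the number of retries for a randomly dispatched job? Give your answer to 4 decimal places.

For each component E[X²] = Var + (mean)², giving 1: 3.20741; 2: 95.79; 3: 3.2528.
Overall E[X²] = 0.45·3.20741 + 0.42·95.79 + 0.13·3.2528 = 42.098.

42.0980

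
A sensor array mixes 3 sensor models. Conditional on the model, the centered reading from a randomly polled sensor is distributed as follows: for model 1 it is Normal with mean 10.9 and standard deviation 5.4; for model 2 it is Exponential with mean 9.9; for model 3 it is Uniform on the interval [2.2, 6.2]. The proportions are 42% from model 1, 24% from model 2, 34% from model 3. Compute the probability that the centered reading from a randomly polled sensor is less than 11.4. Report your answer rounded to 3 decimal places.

Conditional on each model, P(X < 11.4): 1: 0.536886; 2: 0.683843; 3: 1.
By total probability, P(X < 11.4) = 0.42·0.536886 + 0.24·0.683843 + 0.34·1 = 0.729615.

0.730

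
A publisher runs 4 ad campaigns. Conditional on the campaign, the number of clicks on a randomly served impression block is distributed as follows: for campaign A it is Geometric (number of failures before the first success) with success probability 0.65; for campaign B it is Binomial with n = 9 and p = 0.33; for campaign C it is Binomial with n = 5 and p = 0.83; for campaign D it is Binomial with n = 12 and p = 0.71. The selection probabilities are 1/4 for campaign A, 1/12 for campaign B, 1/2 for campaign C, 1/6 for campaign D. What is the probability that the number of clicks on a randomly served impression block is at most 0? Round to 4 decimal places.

0.1648

Conditional on each campaign, P(X ≤ 0): A: 0.65; B: 0.0272065; C: 0.000141986; D: 3.53815e-07.
By total probability, P(X ≤ 0) = 0.25·0.65 + 0.0833333·0.0272065 + 0.5·0.000141986 + 0.166667·3.53815e-07 = 0.164838.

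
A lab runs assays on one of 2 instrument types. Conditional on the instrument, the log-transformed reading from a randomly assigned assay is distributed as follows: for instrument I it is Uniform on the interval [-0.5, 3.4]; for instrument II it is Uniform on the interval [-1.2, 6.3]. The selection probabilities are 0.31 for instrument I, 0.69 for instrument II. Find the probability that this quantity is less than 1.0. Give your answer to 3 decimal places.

0.322

Conditional on each instrument, P(X < 1.0): I: 0.384615; II: 0.293333.
By total probability, P(X < 1.0) = 0.31·0.384615 + 0.69·0.293333 = 0.321631.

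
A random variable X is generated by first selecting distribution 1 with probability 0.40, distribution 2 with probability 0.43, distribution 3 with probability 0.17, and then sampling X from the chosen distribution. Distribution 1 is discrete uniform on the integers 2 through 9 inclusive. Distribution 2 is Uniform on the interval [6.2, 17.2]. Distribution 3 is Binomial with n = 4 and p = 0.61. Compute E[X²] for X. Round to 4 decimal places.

For each component E[X²] = Var + (mean)², giving 1: 35.5; 2: 146.973; 3: 6.9052.
Overall E[X²] = 0.4·35.5 + 0.43·146.973 + 0.17·6.9052 = 78.5724.

78.5724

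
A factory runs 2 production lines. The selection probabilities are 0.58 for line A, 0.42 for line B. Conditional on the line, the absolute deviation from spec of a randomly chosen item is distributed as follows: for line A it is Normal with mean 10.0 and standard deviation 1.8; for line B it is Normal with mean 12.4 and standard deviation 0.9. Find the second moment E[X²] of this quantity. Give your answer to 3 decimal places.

For each component E[X²] = Var + (mean)², giving A: 103.24; B: 154.57.
Overall E[X²] = 0.58·103.24 + 0.42·154.57 = 124.799.

124.799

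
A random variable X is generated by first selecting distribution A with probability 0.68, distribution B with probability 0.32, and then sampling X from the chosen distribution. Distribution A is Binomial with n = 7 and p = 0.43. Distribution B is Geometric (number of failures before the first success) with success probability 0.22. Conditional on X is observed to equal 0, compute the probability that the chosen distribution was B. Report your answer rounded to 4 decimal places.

0.8412

Likelihoods P(X=0 | ·): A: 0.019549; B: 0.22.
Posterior ∝ prior × likelihood. Numerator for B: 0.32·0.22 = 0.0704.
Normalizing constant: 0.68·0.019549 + 0.32·0.22 = 0.0836933.
P(B | observation) = 0.0704 / 0.0836933 = 0.841166.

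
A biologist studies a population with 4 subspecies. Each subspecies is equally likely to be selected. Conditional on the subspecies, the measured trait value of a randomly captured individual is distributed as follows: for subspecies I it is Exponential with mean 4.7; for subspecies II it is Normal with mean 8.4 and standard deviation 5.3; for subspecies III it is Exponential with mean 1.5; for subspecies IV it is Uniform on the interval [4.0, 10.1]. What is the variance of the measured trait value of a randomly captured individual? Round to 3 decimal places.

20.738

Per component, I: μ=4.7, E[X²]=44.18; II: μ=8.4, E[X²]=98.65; III: μ=1.5, E[X²]=4.5; IV: μ=7.05, E[X²]=52.8033.
E[X] = 0.25·4.7 + 0.25·8.4 + 0.25·1.5 + 0.25·7.05 = 5.4125.
E[X²] = 0.25·44.18 + 0.25·98.65 + 0.25·4.5 + 0.25·52.8033 = 50.0333.
Var(X) = E[X²] − (E[X])² = 50.0333 − 29.2952 = 20.7382.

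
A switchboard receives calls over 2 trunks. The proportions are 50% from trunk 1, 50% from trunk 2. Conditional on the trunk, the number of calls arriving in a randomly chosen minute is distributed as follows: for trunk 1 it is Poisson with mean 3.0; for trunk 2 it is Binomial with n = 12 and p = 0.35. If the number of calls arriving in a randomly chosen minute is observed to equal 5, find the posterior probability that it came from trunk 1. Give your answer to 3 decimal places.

0.331

Likelihoods P(X=5 | ·): 1: 0.100819; 2: 0.20392.
Posterior ∝ prior × likelihood. Numerator for 1: 0.5·0.100819 = 0.0504094.
Normalizing constant: 0.5·0.100819 + 0.5·0.20392 = 0.152369.
P(1 | observation) = 0.0504094 / 0.152369 = 0.330837.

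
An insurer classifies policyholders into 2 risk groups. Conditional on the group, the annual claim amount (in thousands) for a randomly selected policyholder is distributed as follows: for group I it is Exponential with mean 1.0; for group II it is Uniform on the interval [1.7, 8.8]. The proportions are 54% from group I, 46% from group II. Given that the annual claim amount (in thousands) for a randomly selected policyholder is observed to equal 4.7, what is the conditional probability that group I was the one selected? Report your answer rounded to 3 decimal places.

0.070

Likelihoods f(4.7 | ·): I: 0.00909528; II: 0.140845.
Posterior ∝ prior × likelihood. Numerator for I: 0.54·0.00909528 = 0.00491145.
Normalizing constant: 0.54·0.00909528 + 0.46·0.140845 = 0.0697002.
P(I | observation) = 0.00491145 / 0.0697002 = 0.0704654.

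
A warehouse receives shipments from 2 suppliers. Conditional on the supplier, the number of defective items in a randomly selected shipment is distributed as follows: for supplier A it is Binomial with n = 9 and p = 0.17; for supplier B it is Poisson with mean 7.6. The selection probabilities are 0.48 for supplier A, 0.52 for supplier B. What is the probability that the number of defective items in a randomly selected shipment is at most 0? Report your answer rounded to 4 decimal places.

Conditional on each supplier, P(X ≤ 0): A: 0.18694; B: 0.000500451.
By total probability, P(X ≤ 0) = 0.48·0.18694 + 0.52·0.000500451 = 0.0899916.

0.0900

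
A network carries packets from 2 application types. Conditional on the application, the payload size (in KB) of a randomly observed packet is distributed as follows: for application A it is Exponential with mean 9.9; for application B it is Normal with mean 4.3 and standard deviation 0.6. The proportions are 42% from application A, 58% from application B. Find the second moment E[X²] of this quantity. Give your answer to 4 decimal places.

93.2614

For each component E[X²] = Var + (mean)², giving A: 196.02; B: 18.85.
Overall E[X²] = 0.42·196.02 + 0.58·18.85 = 93.2614.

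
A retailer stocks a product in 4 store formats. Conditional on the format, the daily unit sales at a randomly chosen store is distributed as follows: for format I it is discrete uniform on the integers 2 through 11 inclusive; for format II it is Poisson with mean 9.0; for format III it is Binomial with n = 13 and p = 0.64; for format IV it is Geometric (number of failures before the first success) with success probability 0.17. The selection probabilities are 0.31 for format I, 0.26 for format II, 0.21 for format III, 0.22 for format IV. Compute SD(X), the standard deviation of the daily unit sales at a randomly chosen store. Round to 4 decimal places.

3.7794

Per component, I: μ=6.5, E[X²]=50.5; II: μ=9, E[X²]=90; III: μ=8.32, E[X²]=72.2176; IV: μ=4.88235, E[X²]=52.5571.
E[X] = 0.31·6.5 + 0.26·9 + 0.21·8.32 + 0.22·4.88235 = 7.17632.
E[X²] = 0.31·50.5 + 0.26·90 + 0.21·72.2176 + 0.22·52.5571 = 65.7833.
Var(X) = E[X²] − (E[X])² = 65.7833 − 51.4995 = 14.2837.
SD(X) = √14.2837 = 3.77938.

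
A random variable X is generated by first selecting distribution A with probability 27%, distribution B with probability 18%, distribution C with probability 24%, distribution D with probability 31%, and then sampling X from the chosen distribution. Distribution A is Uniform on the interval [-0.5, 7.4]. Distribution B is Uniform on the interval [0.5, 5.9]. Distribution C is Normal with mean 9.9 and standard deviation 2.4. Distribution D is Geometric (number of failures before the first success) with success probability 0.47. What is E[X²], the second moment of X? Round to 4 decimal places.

For each component E[X²] = Var + (mean)², giving A: 17.1033; B: 12.67; C: 103.77; D: 3.67089.
Overall E[X²] = 0.27·17.1033 + 0.18·12.67 + 0.24·103.77 + 0.31·3.67089 = 32.9413.

32.9413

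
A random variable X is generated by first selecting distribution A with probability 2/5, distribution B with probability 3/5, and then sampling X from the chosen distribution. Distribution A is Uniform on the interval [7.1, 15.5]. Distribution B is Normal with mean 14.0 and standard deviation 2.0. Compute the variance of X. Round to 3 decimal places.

6.502

Per component, A: μ=11.3, E[X²]=133.57; B: μ=14, E[X²]=200.
E[X] = 0.4·11.3 + 0.6·14 = 12.92.
E[X²] = 0.4·133.57 + 0.6·200 = 173.428.
Var(X) = E[X²] − (E[X])² = 173.428 − 166.926 = 6.5016.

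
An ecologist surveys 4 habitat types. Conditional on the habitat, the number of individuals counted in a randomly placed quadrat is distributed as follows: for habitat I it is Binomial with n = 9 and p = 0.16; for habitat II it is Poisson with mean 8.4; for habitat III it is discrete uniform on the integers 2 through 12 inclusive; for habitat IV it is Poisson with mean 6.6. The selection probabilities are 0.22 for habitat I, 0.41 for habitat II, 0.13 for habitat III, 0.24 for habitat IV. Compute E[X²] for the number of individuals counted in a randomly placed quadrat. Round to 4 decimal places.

52.8043

For each component E[X²] = Var + (mean)², giving I: 3.2832; II: 78.96; III: 59; IV: 50.16.
Overall E[X²] = 0.22·3.2832 + 0.41·78.96 + 0.13·59 + 0.24·50.16 = 52.8043.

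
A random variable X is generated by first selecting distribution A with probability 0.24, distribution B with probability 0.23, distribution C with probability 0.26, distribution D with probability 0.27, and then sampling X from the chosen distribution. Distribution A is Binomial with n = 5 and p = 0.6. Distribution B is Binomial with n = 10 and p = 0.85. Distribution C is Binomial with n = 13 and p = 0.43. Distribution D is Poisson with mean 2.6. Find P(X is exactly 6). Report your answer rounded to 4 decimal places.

Conditional on each component, P(X = 6): A: 0; B: 0.0400957; C: 0.212057; D: 0.0318671.
By total probability, P(X = 6) = 0.24·0 + 0.23·0.0400957 + 0.26·0.212057 + 0.27·0.0318671 = 0.0729609.

0.0730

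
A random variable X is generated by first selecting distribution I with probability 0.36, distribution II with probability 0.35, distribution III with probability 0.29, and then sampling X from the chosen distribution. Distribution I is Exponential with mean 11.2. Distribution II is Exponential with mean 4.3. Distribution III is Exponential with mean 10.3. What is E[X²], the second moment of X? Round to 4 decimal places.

For each component E[X²] = Var + (mean)², giving I: 250.88; II: 36.98; III: 212.18.
Overall E[X²] = 0.36·250.88 + 0.35·36.98 + 0.29·212.18 = 164.792.

164.7920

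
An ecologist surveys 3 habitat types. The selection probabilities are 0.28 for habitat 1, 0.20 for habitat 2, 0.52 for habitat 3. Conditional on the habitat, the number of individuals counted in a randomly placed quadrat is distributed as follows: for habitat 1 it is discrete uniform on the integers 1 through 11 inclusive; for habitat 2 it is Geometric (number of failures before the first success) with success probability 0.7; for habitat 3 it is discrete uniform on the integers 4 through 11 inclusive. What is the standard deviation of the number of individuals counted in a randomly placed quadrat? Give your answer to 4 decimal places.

Per component, 1: μ=6, E[X²]=46; 2: μ=0.428571, E[X²]=0.795918; 3: μ=7.5, E[X²]=61.5.
E[X] = 0.28·6 + 0.2·0.428571 + 0.52·7.5 = 5.66571.
E[X²] = 0.28·46 + 0.2·0.795918 + 0.52·61.5 = 45.0192.
Var(X) = E[X²] − (E[X])² = 45.0192 − 32.1003 = 12.9189.
SD(X) = √12.9189 = 3.59428.

3.5943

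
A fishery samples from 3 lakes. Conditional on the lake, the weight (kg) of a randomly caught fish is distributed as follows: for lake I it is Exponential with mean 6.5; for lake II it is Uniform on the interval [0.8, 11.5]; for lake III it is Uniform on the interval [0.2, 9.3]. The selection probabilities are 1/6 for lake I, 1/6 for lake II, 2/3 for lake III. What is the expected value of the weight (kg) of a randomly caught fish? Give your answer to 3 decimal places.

Component means — I: 6.5; II: 6.15; III: 4.75.
E[X] = 0.166667·6.5 + 0.166667·6.15 + 0.666667·4.75 = 5.275.

5.275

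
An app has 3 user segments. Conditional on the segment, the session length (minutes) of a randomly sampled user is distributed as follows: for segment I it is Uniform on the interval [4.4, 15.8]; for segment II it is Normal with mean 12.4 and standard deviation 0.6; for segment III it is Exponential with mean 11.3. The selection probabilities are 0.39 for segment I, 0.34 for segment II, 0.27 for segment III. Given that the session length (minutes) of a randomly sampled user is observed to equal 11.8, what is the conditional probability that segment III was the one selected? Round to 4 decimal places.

Likelihoods f(11.8 | ·): I: 0.0877193; II: 0.403285; III: 0.0311466.
Posterior ∝ prior × likelihood. Numerator for III: 0.27·0.0311466 = 0.00840958.
Normalizing constant: 0.39·0.0877193 + 0.34·0.403285 + 0.27·0.0311466 = 0.179737.
P(III | observation) = 0.00840958 / 0.179737 = 0.0467883.

0.0468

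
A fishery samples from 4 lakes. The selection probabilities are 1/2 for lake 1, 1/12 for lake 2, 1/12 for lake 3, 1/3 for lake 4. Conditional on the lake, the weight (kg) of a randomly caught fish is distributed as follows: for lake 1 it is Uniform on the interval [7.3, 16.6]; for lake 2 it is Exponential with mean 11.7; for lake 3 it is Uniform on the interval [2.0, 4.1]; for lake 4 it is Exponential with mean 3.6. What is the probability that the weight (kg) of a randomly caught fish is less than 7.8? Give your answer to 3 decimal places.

Conditional on each lake, P(X < 7.8): 1: 0.0537634; 2: 0.486583; 3: 1; 4: 0.885441.
By total probability, P(X < 7.8) = 0.5·0.0537634 + 0.0833333·0.486583 + 0.0833333·1 + 0.333333·0.885441 = 0.445911.

0.446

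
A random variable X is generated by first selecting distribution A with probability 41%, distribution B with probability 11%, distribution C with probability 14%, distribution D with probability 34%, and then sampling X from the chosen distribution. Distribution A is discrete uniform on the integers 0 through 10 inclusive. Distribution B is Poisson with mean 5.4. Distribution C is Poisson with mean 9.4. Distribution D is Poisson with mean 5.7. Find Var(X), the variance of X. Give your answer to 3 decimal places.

10.036

Per component, A: μ=5, E[X²]=35; B: μ=5.4, E[X²]=34.56; C: μ=9.4, E[X²]=97.76; D: μ=5.7, E[X²]=38.19.
E[X] = 0.41·5 + 0.11·5.4 + 0.14·9.4 + 0.34·5.7 = 5.898.
E[X²] = 0.41·35 + 0.11·34.56 + 0.14·97.76 + 0.34·38.19 = 44.8226.
Var(X) = E[X²] − (E[X])² = 44.8226 − 34.7864 = 10.0362.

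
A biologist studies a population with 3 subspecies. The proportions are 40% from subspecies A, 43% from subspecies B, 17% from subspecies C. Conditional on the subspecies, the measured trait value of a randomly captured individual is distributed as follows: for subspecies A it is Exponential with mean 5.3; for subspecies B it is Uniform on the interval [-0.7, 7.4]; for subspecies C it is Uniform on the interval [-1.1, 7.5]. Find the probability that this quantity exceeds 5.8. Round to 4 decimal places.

0.2524

Conditional on each subspecies, P(X > 5.8): A: 0.334761; B: 0.197531; C: 0.197674.
By total probability, P(X > 5.8) = 0.4·0.334761 + 0.43·0.197531 + 0.17·0.197674 = 0.252447.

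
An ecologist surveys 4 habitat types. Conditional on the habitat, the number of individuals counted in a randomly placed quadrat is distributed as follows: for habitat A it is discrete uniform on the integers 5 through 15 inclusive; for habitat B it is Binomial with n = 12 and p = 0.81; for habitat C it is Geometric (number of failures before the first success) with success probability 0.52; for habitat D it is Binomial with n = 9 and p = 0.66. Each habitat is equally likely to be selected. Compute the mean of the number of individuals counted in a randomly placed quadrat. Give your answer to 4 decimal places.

Component means — A: 10; B: 9.72; C: 0.923077; D: 5.94.
E[X] = 0.25·10 + 0.25·9.72 + 0.25·0.923077 + 0.25·5.94 = 6.64577.

6.6458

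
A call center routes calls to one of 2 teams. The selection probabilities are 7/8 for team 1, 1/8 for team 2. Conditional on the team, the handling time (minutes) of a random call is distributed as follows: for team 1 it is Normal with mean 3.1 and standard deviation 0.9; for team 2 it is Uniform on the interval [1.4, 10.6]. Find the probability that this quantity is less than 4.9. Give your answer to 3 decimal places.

0.903

Conditional on each team, P(X < 4.9): 1: 0.97725; 2: 0.380435.
By total probability, P(X < 4.9) = 0.875·0.97725 + 0.125·0.380435 = 0.902648.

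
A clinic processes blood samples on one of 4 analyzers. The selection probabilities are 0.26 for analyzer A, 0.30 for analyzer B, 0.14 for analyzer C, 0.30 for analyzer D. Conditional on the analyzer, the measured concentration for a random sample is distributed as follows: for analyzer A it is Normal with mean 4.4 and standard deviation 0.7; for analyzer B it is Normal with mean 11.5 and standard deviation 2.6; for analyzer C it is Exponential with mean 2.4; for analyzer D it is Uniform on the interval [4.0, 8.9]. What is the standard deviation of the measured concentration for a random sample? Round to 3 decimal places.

Per component, A: μ=4.4, E[X²]=19.85; B: μ=11.5, E[X²]=139.01; C: μ=2.4, E[X²]=11.52; D: μ=6.45, E[X²]=43.6033.
E[X] = 0.26·4.4 + 0.3·11.5 + 0.14·2.4 + 0.3·6.45 = 6.865.
E[X²] = 0.26·19.85 + 0.3·139.01 + 0.14·11.52 + 0.3·43.6033 = 61.5578.
Var(X) = E[X²] − (E[X])² = 61.5578 − 47.1282 = 14.4296.
SD(X) = √14.4296 = 3.79863.

3.799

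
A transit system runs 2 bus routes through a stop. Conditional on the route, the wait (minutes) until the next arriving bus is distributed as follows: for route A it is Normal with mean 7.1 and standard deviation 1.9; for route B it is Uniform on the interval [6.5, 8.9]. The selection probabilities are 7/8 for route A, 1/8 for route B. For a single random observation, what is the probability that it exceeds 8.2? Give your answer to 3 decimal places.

Conditional on each route, P(X > 8.2): A: 0.281312; B: 0.291667.
By total probability, P(X > 8.2) = 0.875·0.281312 + 0.125·0.291667 = 0.282607.

0.283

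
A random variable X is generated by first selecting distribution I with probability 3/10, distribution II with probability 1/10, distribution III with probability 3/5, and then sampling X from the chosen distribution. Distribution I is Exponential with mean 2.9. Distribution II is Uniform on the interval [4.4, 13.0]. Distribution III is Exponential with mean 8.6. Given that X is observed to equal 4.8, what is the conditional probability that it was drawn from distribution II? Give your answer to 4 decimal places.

0.1630

Likelihoods f(4.8 | ·): I: 0.0658825; II: 0.116279; III: 0.0665433.
Posterior ∝ prior × likelihood. Numerator for II: 0.1·0.116279 = 0.0116279.
Normalizing constant: 0.3·0.0658825 + 0.1·0.116279 + 0.6·0.0665433 = 0.0713186.
P(II | observation) = 0.0116279 / 0.0713186 = 0.163042.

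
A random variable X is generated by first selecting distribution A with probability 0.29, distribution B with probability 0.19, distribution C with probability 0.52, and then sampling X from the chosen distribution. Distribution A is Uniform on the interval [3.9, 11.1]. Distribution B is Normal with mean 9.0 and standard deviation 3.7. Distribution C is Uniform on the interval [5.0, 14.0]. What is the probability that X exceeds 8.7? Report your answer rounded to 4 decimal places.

Conditional on each component, P(X > 8.7): A: 0.333333; B: 0.532311; C: 0.588889.
By total probability, P(X > 8.7) = 0.29·0.333333 + 0.19·0.532311 + 0.52·0.588889 = 0.504028.

0.5040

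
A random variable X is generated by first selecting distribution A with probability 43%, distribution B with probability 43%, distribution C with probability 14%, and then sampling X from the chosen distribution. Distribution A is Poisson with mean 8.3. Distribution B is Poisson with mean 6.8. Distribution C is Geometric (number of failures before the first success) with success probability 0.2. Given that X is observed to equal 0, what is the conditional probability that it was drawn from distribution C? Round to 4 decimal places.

0.9795

Likelihoods P(X=0 | ·): A: 0.000248517; B: 0.00111378; C: 0.2.
Posterior ∝ prior × likelihood. Numerator for C: 0.14·0.2 = 0.028.
Normalizing constant: 0.43·0.000248517 + 0.43·0.00111378 + 0.14·0.2 = 0.0285858.
P(C | observation) = 0.028 / 0.0285858 = 0.979508.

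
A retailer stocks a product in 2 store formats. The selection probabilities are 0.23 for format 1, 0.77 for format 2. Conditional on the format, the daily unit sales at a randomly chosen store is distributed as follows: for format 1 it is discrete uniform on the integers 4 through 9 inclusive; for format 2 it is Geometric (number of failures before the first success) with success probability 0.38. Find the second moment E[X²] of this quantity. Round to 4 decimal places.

15.7442

For each component E[X²] = Var + (mean)², giving 1: 45.1667; 2: 6.95568.
Overall E[X²] = 0.23·45.1667 + 0.77·6.95568 = 15.7442.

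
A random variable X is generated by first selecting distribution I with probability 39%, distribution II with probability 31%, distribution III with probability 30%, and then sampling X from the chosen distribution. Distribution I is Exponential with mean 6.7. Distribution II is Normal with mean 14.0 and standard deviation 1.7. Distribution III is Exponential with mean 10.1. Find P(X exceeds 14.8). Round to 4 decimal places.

0.2110

Conditional on each component, P(X > 14.8): I: 0.109815; II: 0.318967; III: 0.230998.
By total probability, P(X > 14.8) = 0.39·0.109815 + 0.31·0.318967 + 0.3·0.230998 = 0.211007.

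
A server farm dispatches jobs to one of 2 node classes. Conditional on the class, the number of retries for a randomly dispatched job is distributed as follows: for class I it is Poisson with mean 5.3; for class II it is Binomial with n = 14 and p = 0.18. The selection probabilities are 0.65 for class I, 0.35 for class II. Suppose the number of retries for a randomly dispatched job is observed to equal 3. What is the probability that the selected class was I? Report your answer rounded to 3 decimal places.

0.490

Likelihoods P(X=3 | ·): I: 0.123856; II: 0.239261.
Posterior ∝ prior × likelihood. Numerator for I: 0.65·0.123856 = 0.0805061.
Normalizing constant: 0.65·0.123856 + 0.35·0.239261 = 0.164247.
P(I | observation) = 0.0805061 / 0.164247 = 0.490152.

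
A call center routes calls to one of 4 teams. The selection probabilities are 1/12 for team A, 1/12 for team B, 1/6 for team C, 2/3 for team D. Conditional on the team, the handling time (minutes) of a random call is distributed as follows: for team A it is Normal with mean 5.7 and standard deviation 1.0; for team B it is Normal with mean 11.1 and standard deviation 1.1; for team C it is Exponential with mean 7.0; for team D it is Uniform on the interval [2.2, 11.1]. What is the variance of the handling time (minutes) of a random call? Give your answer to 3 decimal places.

Per component, A: μ=5.7, E[X²]=33.49; B: μ=11.1, E[X²]=124.42; C: μ=7, E[X²]=98; D: μ=6.65, E[X²]=50.8233.
E[X] = 0.0833333·5.7 + 0.0833333·11.1 + 0.166667·7 + 0.666667·6.65 = 7.
E[X²] = 0.0833333·33.49 + 0.0833333·124.42 + 0.166667·98 + 0.666667·50.8233 = 63.3747.
Var(X) = E[X²] − (E[X])² = 63.3747 − 49 = 14.3747.

14.375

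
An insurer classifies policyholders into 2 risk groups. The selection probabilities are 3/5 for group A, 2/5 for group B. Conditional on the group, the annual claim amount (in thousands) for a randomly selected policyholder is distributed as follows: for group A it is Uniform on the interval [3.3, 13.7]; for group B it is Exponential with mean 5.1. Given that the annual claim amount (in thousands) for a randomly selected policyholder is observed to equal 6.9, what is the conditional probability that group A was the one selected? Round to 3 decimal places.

Likelihoods f(6.9 | ·): A: 0.0961538; B: 0.0506821.
Posterior ∝ prior × likelihood. Numerator for A: 0.6·0.0961538 = 0.0576923.
Normalizing constant: 0.6·0.0961538 + 0.4·0.0506821 = 0.0779652.
P(A | observation) = 0.0576923 / 0.0779652 = 0.739975.

0.740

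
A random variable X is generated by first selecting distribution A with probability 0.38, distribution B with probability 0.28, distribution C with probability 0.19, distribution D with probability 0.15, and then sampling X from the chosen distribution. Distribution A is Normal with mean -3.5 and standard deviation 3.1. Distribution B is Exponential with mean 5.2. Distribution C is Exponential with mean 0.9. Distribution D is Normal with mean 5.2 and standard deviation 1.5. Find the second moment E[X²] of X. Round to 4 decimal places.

28.1505

For each component E[X²] = Var + (mean)², giving A: 21.86; B: 54.08; C: 1.62; D: 29.29.
Overall E[X²] = 0.38·21.86 + 0.28·54.08 + 0.19·1.62 + 0.15·29.29 = 28.1505.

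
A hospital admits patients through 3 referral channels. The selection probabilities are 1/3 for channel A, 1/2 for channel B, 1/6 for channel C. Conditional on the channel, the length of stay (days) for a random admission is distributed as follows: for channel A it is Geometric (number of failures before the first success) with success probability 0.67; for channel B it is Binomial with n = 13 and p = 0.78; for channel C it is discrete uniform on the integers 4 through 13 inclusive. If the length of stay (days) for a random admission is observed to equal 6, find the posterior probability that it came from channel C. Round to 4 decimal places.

0.7654

Likelihoods P(X=6 | ·): A: 0.000865284; B: 0.00963926; C: 0.1.
Posterior ∝ prior × likelihood. Numerator for C: 0.166667·0.1 = 0.0166667.
Normalizing constant: 0.333333·0.000865284 + 0.5·0.00963926 + 0.166667·0.1 = 0.0217747.
P(C | observation) = 0.0166667 / 0.0217747 = 0.765413.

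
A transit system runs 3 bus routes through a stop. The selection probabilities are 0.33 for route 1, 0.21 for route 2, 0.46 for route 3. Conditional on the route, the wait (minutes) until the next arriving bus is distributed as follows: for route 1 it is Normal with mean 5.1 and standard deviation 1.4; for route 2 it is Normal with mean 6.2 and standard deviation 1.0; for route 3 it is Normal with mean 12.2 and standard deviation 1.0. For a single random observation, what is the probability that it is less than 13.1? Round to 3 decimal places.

Conditional on each route, P(X < 13.1): 1: 1; 2: 1; 3: 0.81594.
By total probability, P(X < 13.1) = 0.33·1 + 0.21·1 + 0.46·0.81594 = 0.915332.

0.915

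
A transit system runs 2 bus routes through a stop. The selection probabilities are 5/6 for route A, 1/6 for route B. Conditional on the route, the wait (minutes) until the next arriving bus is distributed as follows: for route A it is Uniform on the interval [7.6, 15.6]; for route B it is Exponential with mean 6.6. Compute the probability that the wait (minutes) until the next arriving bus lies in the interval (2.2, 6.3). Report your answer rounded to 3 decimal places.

0.055

Conditional on each route, P(2.2 < X < 6.3): A: 0; B: 0.331544.
By total probability, P(2.2 < X < 6.3) = 0.833333·0 + 0.166667·0.331544 = 0.0552574.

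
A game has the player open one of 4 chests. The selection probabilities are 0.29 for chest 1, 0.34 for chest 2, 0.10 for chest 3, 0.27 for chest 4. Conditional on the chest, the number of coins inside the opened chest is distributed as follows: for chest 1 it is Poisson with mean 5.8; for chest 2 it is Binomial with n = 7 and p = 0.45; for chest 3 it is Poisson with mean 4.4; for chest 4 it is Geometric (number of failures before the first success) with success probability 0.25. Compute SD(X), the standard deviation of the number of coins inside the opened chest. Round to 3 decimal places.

Per component, 1: μ=5.8, E[X²]=39.44; 2: μ=3.15, E[X²]=11.655; 3: μ=4.4, E[X²]=23.76; 4: μ=3, E[X²]=21.
E[X] = 0.29·5.8 + 0.34·3.15 + 0.1·4.4 + 0.27·3 = 4.003.
E[X²] = 0.29·39.44 + 0.34·11.655 + 0.1·23.76 + 0.27·21 = 23.4463.
Var(X) = E[X²] − (E[X])² = 23.4463 − 16.024 = 7.42229.
SD(X) = √7.42229 = 2.72439.

2.724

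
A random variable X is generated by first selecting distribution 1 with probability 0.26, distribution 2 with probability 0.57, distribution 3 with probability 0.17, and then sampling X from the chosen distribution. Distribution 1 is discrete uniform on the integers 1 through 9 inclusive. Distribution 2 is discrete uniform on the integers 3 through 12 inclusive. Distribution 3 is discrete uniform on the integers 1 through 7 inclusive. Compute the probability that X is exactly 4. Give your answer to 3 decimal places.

Conditional on each component, P(X = 4): 1: 0.111111; 2: 0.1; 3: 0.142857.
By total probability, P(X = 4) = 0.26·0.111111 + 0.57·0.1 + 0.17·0.142857 = 0.110175.

0.110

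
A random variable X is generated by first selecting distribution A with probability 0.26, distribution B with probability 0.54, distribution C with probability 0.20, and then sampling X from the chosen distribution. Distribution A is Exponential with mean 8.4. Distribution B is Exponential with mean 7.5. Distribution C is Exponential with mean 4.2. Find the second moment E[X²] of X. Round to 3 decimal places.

For each component E[X²] = Var + (mean)², giving A: 141.12; B: 112.5; C: 35.28.
Overall E[X²] = 0.26·141.12 + 0.54·112.5 + 0.2·35.28 = 104.497.

104.497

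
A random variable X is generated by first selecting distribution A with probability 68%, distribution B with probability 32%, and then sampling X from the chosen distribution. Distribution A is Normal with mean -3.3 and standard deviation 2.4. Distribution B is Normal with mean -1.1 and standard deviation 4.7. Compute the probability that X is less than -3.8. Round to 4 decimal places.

Conditional on each component, P(X < -3.8): A: 0.417484; B: 0.282826.
By total probability, P(X < -3.8) = 0.68·0.417484 + 0.32·0.282826 = 0.374394.

0.3744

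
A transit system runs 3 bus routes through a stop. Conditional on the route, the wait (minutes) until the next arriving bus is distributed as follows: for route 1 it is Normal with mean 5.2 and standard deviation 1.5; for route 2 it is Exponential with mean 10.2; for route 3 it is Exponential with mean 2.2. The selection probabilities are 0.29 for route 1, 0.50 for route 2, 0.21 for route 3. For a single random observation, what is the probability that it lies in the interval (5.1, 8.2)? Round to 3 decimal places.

Conditional on each route, P(5.1 < X < 8.2): 1: 0.503826; 2: 0.15896; 3: 0.0743941.
By total probability, P(5.1 < X < 8.2) = 0.29·0.503826 + 0.5·0.15896 + 0.21·0.0743941 = 0.241213.

0.241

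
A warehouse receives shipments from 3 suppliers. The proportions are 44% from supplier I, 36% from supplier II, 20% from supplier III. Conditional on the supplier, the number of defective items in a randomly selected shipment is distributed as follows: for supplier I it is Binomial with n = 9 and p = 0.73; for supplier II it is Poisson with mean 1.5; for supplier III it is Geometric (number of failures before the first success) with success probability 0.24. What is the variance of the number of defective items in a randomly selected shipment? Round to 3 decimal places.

Per component, I: μ=6.57, E[X²]=44.9388; II: μ=1.5, E[X²]=3.75; III: μ=3.16667, E[X²]=23.2222.
E[X] = 0.44·6.57 + 0.36·1.5 + 0.2·3.16667 = 4.06413.
E[X²] = 0.44·44.9388 + 0.36·3.75 + 0.2·23.2222 = 25.7675.
Var(X) = E[X²] − (E[X])² = 25.7675 − 16.5172 = 9.25034.

9.250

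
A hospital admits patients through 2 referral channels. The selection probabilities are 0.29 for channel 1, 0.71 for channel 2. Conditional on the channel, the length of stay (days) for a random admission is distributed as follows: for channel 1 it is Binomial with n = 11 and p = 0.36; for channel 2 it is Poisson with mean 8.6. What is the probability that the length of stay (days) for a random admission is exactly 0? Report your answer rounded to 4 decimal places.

Conditional on each channel, P(X = 0): 1: 0.0073787; 2: 0.000184106.
By total probability, P(X = 0) = 0.29·0.0073787 + 0.71·0.000184106 = 0.00227054.

0.0023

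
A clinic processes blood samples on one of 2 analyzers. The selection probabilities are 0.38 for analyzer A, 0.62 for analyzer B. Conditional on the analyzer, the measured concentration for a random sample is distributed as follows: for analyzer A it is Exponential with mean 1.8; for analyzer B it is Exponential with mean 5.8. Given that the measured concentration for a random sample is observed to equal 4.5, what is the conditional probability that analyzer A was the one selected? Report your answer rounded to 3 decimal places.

Likelihoods f(4.5 | ·): A: 0.0456028; B: 0.0793632.
Posterior ∝ prior × likelihood. Numerator for A: 0.38·0.0456028 = 0.0173291.
Normalizing constant: 0.38·0.0456028 + 0.62·0.0793632 = 0.0665343.
P(A | observation) = 0.0173291 / 0.0665343 = 0.260453.

0.260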